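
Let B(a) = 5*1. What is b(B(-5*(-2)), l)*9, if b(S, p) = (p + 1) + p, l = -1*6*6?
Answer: -639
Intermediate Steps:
B(a) = 5
l = -36 (l = -6*6 = -36)
b(S, p) = 1 + 2*p (b(S, p) = (1 + p) + p = 1 + 2*p)
b(B(-5*(-2)), l)*9 = (1 + 2*(-36))*9 = (1 - 72)*9 = -71*9 = -639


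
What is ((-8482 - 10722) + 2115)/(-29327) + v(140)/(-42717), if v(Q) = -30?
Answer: 243623541/417587153 ≈ 0.58341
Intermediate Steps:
((-8482 - 10722) + 2115)/(-29327) + v(140)/(-42717) = ((-8482 - 10722) + 2115)/(-29327) - 30/(-42717) = (-19204 + 2115)*(-1/29327) - 30*(-1/42717) = -17089*(-1/29327) + 10/14239 = 17089/29327 + 10/14239 = 243623541/417587153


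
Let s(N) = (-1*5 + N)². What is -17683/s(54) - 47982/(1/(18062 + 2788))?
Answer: -2402019722383/2401 ≈ -1.0004e+9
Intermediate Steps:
s(N) = (-5 + N)²
-17683/s(54) - 47982/(1/(18062 + 2788)) = -17683/(-5 + 54)² - 47982/(1/(18062 + 2788)) = -17683/(49²) - 47982/(1/20850) = -17683/2401 - 47982/1/20850 = -17683*1/2401 - 47982*20850 = -17683/2401 - 1000424700 = -2402019722383/2401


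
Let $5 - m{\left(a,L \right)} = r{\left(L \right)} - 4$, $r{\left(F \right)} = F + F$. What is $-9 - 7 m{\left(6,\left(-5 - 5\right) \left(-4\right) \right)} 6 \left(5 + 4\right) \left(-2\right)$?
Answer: $-53685$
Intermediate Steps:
$r{\left(F \right)} = 2 F$
$m{\left(a,L \right)} = 9 - 2 L$ ($m{\left(a,L \right)} = 5 - \left(2 L - 4\right) = 5 - \left(-4 + 2 L\right) = 9 - 2 L$)
$-9 - 7 m{\left(6,\left(-5 - 5\right) \left(-4\right) \right)} 6 \left(5 + 4\right) \left(-2\right) = -9 - 7 \left(9 - 2 \left(-5 - 5\right) \left(-4\right)\right) 6 \left(5 + 4\right) \left(-2\right) = -9 - 7 \left(9 - 2 \left(\left(-10\right) \left(-4\right)\right)\right) 6 \cdot 9 \left(-2\right) = -9 - 7 \left(9 - 80\right) 6 \left(-18\right) = -9 - 7 \left(-71\right) 6 \left(-18\right) = -9 - 7 \left(\left(-426\right) \left(-18\right)\right) = -9 - 53676 = -53685$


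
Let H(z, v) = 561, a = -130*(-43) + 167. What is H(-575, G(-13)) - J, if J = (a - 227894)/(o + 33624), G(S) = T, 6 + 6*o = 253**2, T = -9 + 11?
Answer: 150416889/265747 ≈ 566.02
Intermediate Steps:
a = 5757 (a = 5590 + 167 = 5757)
T = 2
o = 64003/6 (o = -1 + (1/6)*253**2 = -1 + (1/6)*64009 = -1 + 64009/6 = 64003/6 ≈ 10667.)
G(S) = 2
J = -1332822/265747 (J = (5757 - 227894)/(64003/6 + 33624) = -222137/265747/6 = -222137*6/265747 = -1332822/265747 ≈ -5.0154)
H(-575, G(-13)) - J = 561 - 1*(-1332822/265747) = 561 + 1332822/265747 = 150416889/265747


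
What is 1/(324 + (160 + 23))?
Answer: 1/507 ≈ 0.0019724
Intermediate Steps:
1/(324 + (160 + 23)) = 1/(324 + 183) = 1/507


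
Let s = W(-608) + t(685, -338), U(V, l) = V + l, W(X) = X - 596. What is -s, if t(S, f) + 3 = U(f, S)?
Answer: 860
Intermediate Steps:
W(X) = -596 + X
t(S, f) = -3 + S + f (t(S, f) = -3 + (f + S) = -3 + (S + f) = -3 + S + f)
s = -860 (s = (-596 - 608) + (-3 + 685 - 338) = -1204 + 344 = -860)
-s = -1*(-860) = 860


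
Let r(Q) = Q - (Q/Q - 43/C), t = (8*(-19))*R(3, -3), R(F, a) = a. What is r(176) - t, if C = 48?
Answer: -13445/48 ≈ -280.10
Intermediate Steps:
t = 456 (t = (8*(-19))*(-3) = -152*(-3) = 456)
r(Q) = -5/48 + Q (r(Q) = Q - (Q/Q - 43/48) = Q - (1 - 43*1/48) = Q - (1 - 43/48) = Q - 1*5/48 = Q - 5/48 = -5/48 + Q)
r(176) - t = (-5/48 + 176) - 1*456 = 8443/48 - 456 = -13445/48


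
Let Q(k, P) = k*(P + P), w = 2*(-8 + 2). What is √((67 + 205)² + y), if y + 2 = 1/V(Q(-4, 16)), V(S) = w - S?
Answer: √248875477/58 ≈ 272.00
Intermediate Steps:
w = -12 (w = 2*(-6) = -12)
Q(k, P) = 2*P*k (Q(k, P) = k*(2*P) = 2*P*k)
V(S) = -12 - S
y = -231/116 (y = -2 + 1/(-12 - 2*16*(-4)) = -2 + 1/(-12 - 1*(-128)) = -2 + 1/(-12 + 128) = -2 + 1/116 = -231/116 ≈ -1.9914)
√((67 + 205)² + y) = √((67 + 205)² - 231/116) = √(272² - 231/116) = √(73984 - 231/116) = √(8581913/116) = √248875477/58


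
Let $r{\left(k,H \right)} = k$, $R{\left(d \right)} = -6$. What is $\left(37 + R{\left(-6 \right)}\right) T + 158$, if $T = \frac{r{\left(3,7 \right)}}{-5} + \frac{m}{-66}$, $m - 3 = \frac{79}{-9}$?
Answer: $\frac{211039}{1485} \approx 142.11$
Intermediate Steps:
$m = - \frac{52}{9}$ ($m = 3 + \frac{79}{-9} = 3 + 79 \left(- \frac{1}{9}\right) = 3 - \frac{79}{9} = - \frac{52}{9} \approx -5.7778$)
$T = - \frac{761}{1485}$ ($T = \frac{3}{-5} - \frac{52}{9 \left(-66\right)} = 3 \left(- \frac{1}{5}\right) - - \frac{26}{297} = - \frac{3}{5} + \frac{26}{297} = - \frac{761}{1485} \approx -0.51246$)
$\left(37 + R{\left(-6 \right)}\right) T + 158 = \left(37 - 6\right) \left(- \frac{761}{1485}\right) + 158 = 31 \left(- \frac{761}{1485}\right) + 158 = - \frac{23591}{1485} + 158 = \frac{211039}{1485}$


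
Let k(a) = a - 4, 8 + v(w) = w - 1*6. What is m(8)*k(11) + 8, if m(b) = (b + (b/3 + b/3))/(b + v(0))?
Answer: -68/9 ≈ -7.5556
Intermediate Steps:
v(w) = -14 + w (v(w) = -8 + (w - 1*6) = -8 + (w - 6) = -8 + (-6 + w) = -14 + w)
k(a) = -4 + a
m(b) = 5*b/(3*(-14 + b)) (m(b) = (b + (b/3 + b/3))/(b + (-14 + 0)) = (b + (b*(1/3) + b*(1/3)))/(b - 14) = (b + (b/3 + b/3))/(-14 + b) = (b + 2*b/3)/(-14 + b) = (5*b/3)/(-14 + b) = 5*b/(3*(-14 + b)))
m(8)*k(11) + 8 = ((5/3)*8/(-14 + 8))*(-4 + 11) + 8 = ((5/3)*8/(-6))*7 + 8 = ((5/3)*8*(-1/6))*7 + 8 = -20/9*7 + 8 = -140/9 + 8 = -68/9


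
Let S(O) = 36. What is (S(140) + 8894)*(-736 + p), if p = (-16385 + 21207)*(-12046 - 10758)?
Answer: -981957302320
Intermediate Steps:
p = -109960888 (p = 4822*(-22804) = -109960888)
(S(140) + 8894)*(-736 + p) = (36 + 8894)*(-736 - 109960888) = 8930*(-109961624) = -981957302320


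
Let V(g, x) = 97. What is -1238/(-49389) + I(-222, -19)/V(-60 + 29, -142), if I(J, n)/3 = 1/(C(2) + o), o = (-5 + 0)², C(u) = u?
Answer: 376721/14372199 ≈ 0.026212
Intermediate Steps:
o = 25 (o = (-5)² = 25)
I(J, n) = ⅑ (I(J, n) = 3/(2 + 25) = 3/27 = 3*(1/27) = ⅑)
-1238/(-49389) + I(-222, -19)/V(-60 + 29, -142) = -1238/(-49389) + (⅑)/97 = -1238*(-1/49389) + (⅑)*(1/97) = 1238/49389 + 1/873 = 376721/14372199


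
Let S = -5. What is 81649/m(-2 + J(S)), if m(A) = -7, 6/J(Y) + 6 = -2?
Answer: -81649/7 ≈ -11664.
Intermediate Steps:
J(Y) = -3/4 (J(Y) = 6/(-6 - 2) = 6/(-8) = 6*(-1/8) = -3/4)
81649/m(-2 + J(S)) = 81649/(-7) = 81649*(-1/7) = -81649/7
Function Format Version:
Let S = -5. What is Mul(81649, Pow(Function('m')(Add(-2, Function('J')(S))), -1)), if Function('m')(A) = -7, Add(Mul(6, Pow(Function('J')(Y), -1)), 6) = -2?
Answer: Rational(-81649, 7) ≈ -11664.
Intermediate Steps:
Function('J')(Y) = Rational(-3, 4) (Function('J')(Y) = Mul(6, Pow(Add(-6, -2), -1)) = Mul(6, Pow(-8, -1)) = Mul(6, Rational(-1, 8)) = Rational(-3, 4))
Mul(81649, Pow(Function('m')(Add(-2, Function('J')(S))), -1)) = Mul(81649, Pow(-7, -1)) = Mul(81649, Rational(-1, 7)) = Rational(-81649, 7)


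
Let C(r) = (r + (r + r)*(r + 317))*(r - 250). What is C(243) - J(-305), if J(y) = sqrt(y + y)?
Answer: -1906821 - I*sqrt(610) ≈ -1.9068e+6 - 24.698*I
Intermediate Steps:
J(y) = sqrt(2)*sqrt(y) (J(y) = sqrt(2*y) = sqrt(2)*sqrt(y))
C(r) = (-250 + r)*(r + 2*r*(317 + r)) (C(r) = (r + (2*r)*(317 + r))*(-250 + r) = (r + 2*r*(317 + r))*(-250 + r) = (-250 + r)*(r + 2*r*(317 + r)))
C(243) - J(-305) = 243*(-158750 + 2*243**2 + 135*243) - sqrt(2)*sqrt(-305) = 243*(-158750 + 2*59049 + 32805) - sqrt(2)*I*sqrt(305) = 243*(-158750 + 118098 + 32805) - I*sqrt(610) = 243*(-7847) - I*sqrt(610) = -1906821 - I*sqrt(610)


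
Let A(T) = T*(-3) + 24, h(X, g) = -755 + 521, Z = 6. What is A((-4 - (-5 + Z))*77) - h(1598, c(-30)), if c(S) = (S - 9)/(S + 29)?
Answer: 1413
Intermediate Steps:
c(S) = (-9 + S)/(29 + S)
h(X, g) = -234
A(T) = 24 - 3*T (A(T) = -3*T + 24 = 24 - 3*T)
A((-4 - (-5 + Z))*77) - h(1598, c(-30)) = (24 - 3*(-4 - (-5 + 6))*77) - 1*(-234) = (24 - 3*(-4 - 1*1)*77) + 234 = (24 - 3*(-4 - 1)*77) + 234 = (24 - (-15)*77) + 234 = (24 - 3*(-385)) + 234 = (24 + 1155) + 234 = 1179 + 234 = 1413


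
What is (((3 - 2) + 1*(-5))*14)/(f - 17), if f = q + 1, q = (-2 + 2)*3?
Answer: 7/2 ≈ 3.5000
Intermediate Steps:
q = 0 (q = 0*3 = 0)
f = 1 (f = 0 + 1 = 1)
(((3 - 2) + 1*(-5))*14)/(f - 17) = (((3 - 2) + 1*(-5))*14)/(1 - 17) = ((1 - 5)*14)/(-16) = -4*14*(-1/16) = -56*(-1/16) = 7/2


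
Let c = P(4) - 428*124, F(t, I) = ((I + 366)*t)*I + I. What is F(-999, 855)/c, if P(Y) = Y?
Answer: 521455095/26534 ≈ 19652.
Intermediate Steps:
F(t, I) = I + I*t*(366 + I) (F(t, I) = ((366 + I)*t)*I + I = (t*(366 + I))*I + I = I*t*(366 + I) + I = I + I*t*(366 + I))
c = -53068 (c = 4 - 428*124 = 4 - 53072 = -53068)
F(-999, 855)/c = (855*(1 + 366*(-999) + 855*(-999)))/(-53068) = (855*(1 - 365634 - 854145))*(-1/53068) = (855*(-1219778))*(-1/53068) = -1042910190*(-1/53068) = 521455095/26534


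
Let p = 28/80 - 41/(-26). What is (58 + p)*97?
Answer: 1511357/260 ≈ 5812.9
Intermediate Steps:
p = 501/260 (p = 28*(1/80) - 41*(-1/26) = 7/20 + 41/26 = 501/260 ≈ 1.9269)
(58 + p)*97 = (58 + 501/260)*97 = (15581/260)*97 = 1511357/260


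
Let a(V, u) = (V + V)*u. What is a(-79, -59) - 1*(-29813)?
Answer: 39135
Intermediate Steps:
a(V, u) = 2*V*u (a(V, u) = (2*V)*u = 2*V*u)
a(-79, -59) - 1*(-29813) = 2*(-79)*(-59) - 1*(-29813) = 9322 + 29813 = 39135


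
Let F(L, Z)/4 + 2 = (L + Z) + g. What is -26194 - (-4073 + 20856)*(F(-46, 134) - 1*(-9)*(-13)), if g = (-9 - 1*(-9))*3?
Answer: -3835935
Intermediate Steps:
g = 0 (g = (-9 + 9)*3 = 0*3 = 0)
F(L, Z) = -8 + 4*L + 4*Z (F(L, Z) = -8 + 4*((L + Z) + 0) = -8 + 4*(L + Z) = -8 + (4*L + 4*Z) = -8 + 4*L + 4*Z)
-26194 - (-4073 + 20856)*(F(-46, 134) - 1*(-9)*(-13)) = -26194 - (-4073 + 20856)*((-8 + 4*(-46) + 4*134) - 1*(-9)*(-13)) = -26194 - 16783*((-8 - 184 + 536) + 9*(-13)) = -26194 - 16783*(344 - 117) = -26194 - 16783*227 = -26194 - 1*3809741 = -26194 - 3809741 = -3835935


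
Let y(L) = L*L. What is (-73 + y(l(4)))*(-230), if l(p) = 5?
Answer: 11040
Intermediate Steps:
y(L) = L²
(-73 + y(l(4)))*(-230) = (-73 + 5²)*(-230) = (-73 + 25)*(-230) = -48*(-230) = 11040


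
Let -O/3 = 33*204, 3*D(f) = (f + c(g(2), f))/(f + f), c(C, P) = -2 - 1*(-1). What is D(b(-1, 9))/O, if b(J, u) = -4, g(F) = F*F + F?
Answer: -5/484704 ≈ -1.0316e-5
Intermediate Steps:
g(F) = F + F**2 (g(F) = F**2 + F = F + F**2)
c(C, P) = -1 (c(C, P) = -2 + 1 = -1)
D(f) = (-1 + f)/(6*f) (D(f) = ((f - 1)/(f + f))/3 = ((-1 + f)/((2*f)))/3 = ((-1 + f)*(1/(2*f)))/3 = ((-1 + f)/(2*f))/3 = (-1 + f)/(6*f))
O = -20196 (O = -99*204 = -3*6732 = -20196)
D(b(-1, 9))/O = ((1/6)*(-1 - 4)/(-4))/(-20196) = ((1/6)*(-1/4)*(-5))*(-1/20196) = (5/24)*(-1/20196) = -5/484704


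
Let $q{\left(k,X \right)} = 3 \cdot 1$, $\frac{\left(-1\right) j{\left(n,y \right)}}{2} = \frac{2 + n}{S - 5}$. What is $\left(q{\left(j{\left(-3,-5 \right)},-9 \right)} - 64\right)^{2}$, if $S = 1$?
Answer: $3721$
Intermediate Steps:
$j{\left(n,y \right)} = 1 + \frac{n}{2}$ ($j{\left(n,y \right)} = - 2 \frac{2 + n}{1 - 5} = - 2 \frac{2 + n}{-4} = - 2 \left(2 + n\right) \left(- \frac{1}{4}\right) = - 2 \left(- \frac{1}{2} - \frac{n}{4}\right) = 1 + \frac{n}{2}$)
$q{\left(k,X \right)} = 3$
$\left(q{\left(j{\left(-3,-5 \right)},-9 \right)} - 64\right)^{2} = \left(3 - 64\right)^{2} = \left(-61\right)^{2} = 3721$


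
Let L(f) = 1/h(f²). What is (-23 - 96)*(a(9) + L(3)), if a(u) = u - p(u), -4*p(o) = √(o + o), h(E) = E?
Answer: -9758/9 - 357*√2/4 ≈ -1210.4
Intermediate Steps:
p(o) = -√2*√o/4 (p(o) = -√(o + o)/4 = -√2*√o/4)
a(u) = u + √2*√u/4 (a(u) = u - (-1)*√2*√u/4 = u + √2*√u/4)
L(f) = f⁻² (L(f) = 1/(f²) = f⁻²)
(-23 - 96)*(a(9) + L(3)) = (-23 - 96)*((9 + √2*√9/4) + 3⁻²) = -119*((9 + (¼)*√2*3) + ⅑) = -119*((9 + 3*√2/4) + ⅑) = -119*(82/9 + 3*√2/4) = -9758/9 - 357*√2/4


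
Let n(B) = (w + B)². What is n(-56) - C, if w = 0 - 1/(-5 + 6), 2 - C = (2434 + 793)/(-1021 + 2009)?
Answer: 3211263/988 ≈ 3250.3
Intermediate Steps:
C = -1251/988 (C = 2 - (2434 + 793)/(-1021 + 2009) = 2 - 3227/988 = -1251/988 ≈ -1.2662)
w = -1 (w = 0 - 1/1 = 0 - 1*1 = 0 - 1 = -1)
n(B) = (-1 + B)²
n(-56) - C = (-1 - 56)² - 1*(-1251/988) = (-57)² + 1251/988 = 3249 + 1251/988 = 3211263/988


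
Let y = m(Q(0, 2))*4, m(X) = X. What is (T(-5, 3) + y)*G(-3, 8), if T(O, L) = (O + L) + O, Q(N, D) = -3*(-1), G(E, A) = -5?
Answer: -25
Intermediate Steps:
Q(N, D) = 3
T(O, L) = L + 2*O (T(O, L) = (L + O) + O = L + 2*O)
y = 12 (y = 3*4 = 12)
(T(-5, 3) + y)*G(-3, 8) = ((3 + 2*(-5)) + 12)*(-5) = ((3 - 10) + 12)*(-5) = (-7 + 12)*(-5) = 5*(-5) = -25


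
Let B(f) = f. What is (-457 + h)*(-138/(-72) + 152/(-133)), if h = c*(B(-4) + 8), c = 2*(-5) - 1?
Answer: -10855/28 ≈ -387.68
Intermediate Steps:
c = -11 (c = -10 - 1 = -11)
h = -44 (h = -11*(-4 + 8) = -11*4 = -44)
(-457 + h)*(-138/(-72) + 152/(-133)) = (-457 - 44)*(-138/(-72) + 152/(-133)) = -501*(-138*(-1/72) + 152*(-1/133)) = -501*(23/12 - 8/7) = -501*65/84 = -10855/28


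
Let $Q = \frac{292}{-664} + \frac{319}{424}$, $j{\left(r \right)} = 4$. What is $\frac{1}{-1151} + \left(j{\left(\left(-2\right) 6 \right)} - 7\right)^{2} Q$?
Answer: $\frac{113924167}{40505992} \approx 2.8125$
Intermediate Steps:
$Q = \frac{11001}{35192}$ ($Q = 292 \left(- \frac{1}{664}\right) + 319 \cdot \frac{1}{424} = - \frac{73}{166} + \frac{319}{424} = \frac{11001}{35192} \approx 0.3126$)
$\frac{1}{-1151} + \left(j{\left(\left(-2\right) 6 \right)} - 7\right)^{2} Q = \frac{1}{-1151} + \left(4 - 7\right)^{2} \cdot \frac{11001}{35192} = - \frac{1}{1151} + \left(-3\right)^{2} \cdot \frac{11001}{35192} = - \frac{1}{1151} + 9 \cdot \frac{11001}{35192} = - \frac{1}{1151} + \frac{99009}{35192} = \frac{113924167}{40505992}$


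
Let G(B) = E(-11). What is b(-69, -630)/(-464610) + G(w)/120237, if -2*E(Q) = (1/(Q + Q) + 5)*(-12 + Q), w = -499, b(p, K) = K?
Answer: 149924897/81932858436 ≈ 0.0018299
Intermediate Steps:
E(Q) = -(-12 + Q)*(5 + 1/(2*Q))/2 (E(Q) = -(1/(Q + Q) + 5)*(-12 + Q)/2 = -(1/(2*Q) + 5)*(-12 + Q)/2 = -(5 + 1/(2*Q))*(-12 + Q)/2 = -(-12 + Q)*(5 + 1/(2*Q))/2)
G(B) = 2507/44 (G(B) = (1/4)*(12 - 1*(-11)*(-119 + 10*(-11)))/(-11) = (1/4)*(-1/11)*(12 - 1*(-11)*(-119 - 110)) = (1/4)*(-1/11)*(12 - 1*(-11)*(-229)) = (1/4)*(-1/11)*(12 - 2519) = (1/4)*(-1/11)*(-2507) = 2507/44)
b(-69, -630)/(-464610) + G(w)/120237 = -630/(-464610) + (2507/44)/120237 = -630*(-1/464610) + (2507/44)*(1/120237) = 21/15487 + 2507/5290428 = 149924897/81932858436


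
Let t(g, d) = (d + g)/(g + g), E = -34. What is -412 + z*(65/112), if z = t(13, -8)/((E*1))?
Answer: -3137817/7616 ≈ -412.00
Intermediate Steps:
t(g, d) = (d + g)/(2*g) (t(g, d) = (d + g)/((2*g)) = (d + g)*(1/(2*g)) = (d + g)/(2*g))
z = -5/884 (z = ((½)*(-8 + 13)/13)/((-34*1)) = ((½)*(1/13)*5)/(-34) = (5/26)*(-1/34) = -5/884 ≈ -0.0056561)
-412 + z*(65/112) = -412 - 25/(68*112) = -412 - 5/884*65/112 = -412 - 25/7616 = -3137817/7616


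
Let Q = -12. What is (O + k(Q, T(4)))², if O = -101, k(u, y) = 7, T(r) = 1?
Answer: 8836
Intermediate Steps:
(O + k(Q, T(4)))² = (-101 + 7)² = (-94)² = 8836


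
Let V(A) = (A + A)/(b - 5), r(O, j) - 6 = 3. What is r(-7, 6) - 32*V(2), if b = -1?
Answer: 91/3 ≈ 30.333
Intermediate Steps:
r(O, j) = 9 (r(O, j) = 6 + 3 = 9)
V(A) = -A/3 (V(A) = (A + A)/(-1 - 5) = (2*A)/(-6) = (2*A)*(-⅙) = -A/3)
r(-7, 6) - 32*V(2) = 9 - (-32)*2/3 = 9 - 32*(-⅔) = 9 + 64/3 = 91/3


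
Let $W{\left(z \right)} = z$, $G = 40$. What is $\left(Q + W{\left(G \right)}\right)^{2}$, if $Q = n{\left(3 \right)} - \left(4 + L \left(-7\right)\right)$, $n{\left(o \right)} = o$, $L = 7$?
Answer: $7744$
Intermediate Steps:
$Q = 48$ ($Q = 3 - \left(4 + 7 \left(-7\right)\right) = 3 - \left(4 - 49\right) = 3 - -45 = 3 + 45 = 48$)
$\left(Q + W{\left(G \right)}\right)^{2} = \left(48 + 40\right)^{2} = 88^{2} = 7744$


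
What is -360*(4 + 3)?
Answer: -2520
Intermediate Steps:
-360*(4 + 3) = -360*7 = -2520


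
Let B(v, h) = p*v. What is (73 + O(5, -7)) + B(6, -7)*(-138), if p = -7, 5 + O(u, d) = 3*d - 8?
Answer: 5835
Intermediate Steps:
O(u, d) = -13 + 3*d (O(u, d) = -5 + (3*d - 8) = -5 + (-8 + 3*d) = -13 + 3*d)
B(v, h) = -7*v
(73 + O(5, -7)) + B(6, -7)*(-138) = (73 + (-13 + 3*(-7))) - 7*6*(-138) = (73 + (-13 - 21)) - 42*(-138) = (73 - 34) + 5796 = 39 + 5796 = 5835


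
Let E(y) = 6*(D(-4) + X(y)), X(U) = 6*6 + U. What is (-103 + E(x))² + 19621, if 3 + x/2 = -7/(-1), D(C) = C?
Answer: 38390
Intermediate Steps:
x = 8 (x = -6 + 2*(-7/(-1)) = -6 + 2*(-7*(-1)) = -6 + 2*7 = -6 + 14 = 8)
X(U) = 36 + U
E(y) = 192 + 6*y (E(y) = 6*(-4 + (36 + y)) = 6*(32 + y) = 192 + 6*y)
(-103 + E(x))² + 19621 = (-103 + (192 + 6*8))² + 19621 = (-103 + (192 + 48))² + 19621 = (-103 + 240)² + 19621 = 137² + 19621 = 18769 + 19621 = 38390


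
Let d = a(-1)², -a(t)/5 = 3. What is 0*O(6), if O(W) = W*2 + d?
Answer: 0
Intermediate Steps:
a(t) = -15 (a(t) = -5*3 = -15)
d = 225 (d = (-15)² = 225)
O(W) = 225 + 2*W (O(W) = W*2 + 225 = 2*W + 225 = 225 + 2*W)
0*O(6) = 0*(225 + 2*6) = 0*(225 + 12) = 0*237 = 0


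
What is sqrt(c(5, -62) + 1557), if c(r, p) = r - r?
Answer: 3*sqrt(173) ≈ 39.459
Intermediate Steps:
c(r, p) = 0
sqrt(c(5, -62) + 1557) = sqrt(0 + 1557) = sqrt(1557) = 3*sqrt(173)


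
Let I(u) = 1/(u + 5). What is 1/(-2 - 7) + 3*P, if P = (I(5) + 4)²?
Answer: 45287/900 ≈ 50.319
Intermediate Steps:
I(u) = 1/(5 + u)
P = 1681/100 (P = (1/(5 + 5) + 4)² = (1/10 + 4)² = (⅒ + 4)² = (41/10)² = 1681/100 ≈ 16.810)
1/(-2 - 7) + 3*P = 1/(-2 - 7) + 3*(1681/100) = 1/(-9) + 5043/100 = -⅑ + 5043/100 = 45287/900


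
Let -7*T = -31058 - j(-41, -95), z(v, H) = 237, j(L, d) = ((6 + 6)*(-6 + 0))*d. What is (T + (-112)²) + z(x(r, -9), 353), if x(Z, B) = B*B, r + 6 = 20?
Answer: 18195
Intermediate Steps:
r = 14 (r = -6 + 20 = 14)
j(L, d) = -72*d (j(L, d) = (12*(-6))*d = -72*d)
x(Z, B) = B²
T = 5414 (T = -(-31058 - (-72)*(-95))/7 = -(-31058 - 1*6840)/7 = -(-31058 - 6840)/7 = -⅐*(-37898) = 5414)
(T + (-112)²) + z(x(r, -9), 353) = (5414 + (-112)²) + 237 = (5414 + 12544) + 237 = 17958 + 237 = 18195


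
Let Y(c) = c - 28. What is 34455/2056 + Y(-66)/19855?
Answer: 683910761/40821880 ≈ 16.754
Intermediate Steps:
Y(c) = -28 + c
34455/2056 + Y(-66)/19855 = 34455/2056 + (-28 - 66)/19855 = 34455*(1/2056) - 94*1/19855 = 34455/2056 - 94/19855 = 683910761/40821880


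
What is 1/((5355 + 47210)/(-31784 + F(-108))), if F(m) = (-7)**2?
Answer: -6347/10513 ≈ -0.60373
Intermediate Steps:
F(m) = 49
1/((5355 + 47210)/(-31784 + F(-108))) = 1/((5355 + 47210)/(-31784 + 49)) = 1/(52565/(-31735)) = 1/(52565*(-1/31735)) = 1/(-10513/6347) = -6347/10513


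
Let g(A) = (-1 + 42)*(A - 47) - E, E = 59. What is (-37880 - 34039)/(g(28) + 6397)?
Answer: -23973/1853 ≈ -12.937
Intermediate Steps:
g(A) = -1986 + 41*A (g(A) = (-1 + 42)*(A - 47) - 1*59 = 41*(-47 + A) - 59 = (-1927 + 41*A) - 59 = -1986 + 41*A)
(-37880 - 34039)/(g(28) + 6397) = (-37880 - 34039)/((-1986 + 41*28) + 6397) = -71919/((-1986 + 1148) + 6397) = -71919/(-838 + 6397) = -71919/5559 = -71919*1/5559 = -23973/1853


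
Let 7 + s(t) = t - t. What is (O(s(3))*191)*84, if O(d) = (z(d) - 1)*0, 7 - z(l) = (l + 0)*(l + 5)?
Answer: 0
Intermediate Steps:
s(t) = -7 (s(t) = -7 + (t - t) = -7 + 0 = -7)
z(l) = 7 - l*(5 + l) (z(l) = 7 - (l + 0)*(l + 5) = 7 - l*(5 + l))
O(d) = 0 (O(d) = ((7 - d² - 5*d) - 1)*0 = (6 - d² - 5*d)*0 = 0)
(O(s(3))*191)*84 = (0*191)*84 = 0*84 = 0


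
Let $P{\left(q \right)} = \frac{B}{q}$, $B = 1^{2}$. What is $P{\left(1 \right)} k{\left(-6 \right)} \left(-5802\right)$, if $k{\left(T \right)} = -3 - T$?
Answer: $-17406$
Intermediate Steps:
$B = 1$
$P{\left(q \right)} = \frac{1}{q}$ ($P{\left(q \right)} = 1 \frac{1}{q} = \frac{1}{q}$)
$P{\left(1 \right)} k{\left(-6 \right)} \left(-5802\right) = \frac{-3 - -6}{1} \left(-5802\right) = 1 \left(-3 + 6\right) \left(-5802\right) = 1 \cdot 3 \left(-5802\right) = 3 \left(-5802\right) = -17406$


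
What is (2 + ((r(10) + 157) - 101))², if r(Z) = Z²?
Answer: 24964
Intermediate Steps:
(2 + ((r(10) + 157) - 101))² = (2 + ((10² + 157) - 101))² = (2 + ((100 + 157) - 101))² = (2 + (257 - 101))² = (2 + 156)² = 158² = 24964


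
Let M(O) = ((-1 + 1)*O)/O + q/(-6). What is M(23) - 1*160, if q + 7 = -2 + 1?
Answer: -476/3 ≈ -158.67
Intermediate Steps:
q = -8 (q = -7 + (-2 + 1) = -7 - 1 = -8)
M(O) = 4/3 (M(O) = ((-1 + 1)*O)/O - 8/(-6) = (0*O)/O - 8*(-⅙) = 0/O + 4/3 = 0 + 4/3 = 4/3)
M(23) - 1*160 = 4/3 - 1*160 = 4/3 - 160 = -476/3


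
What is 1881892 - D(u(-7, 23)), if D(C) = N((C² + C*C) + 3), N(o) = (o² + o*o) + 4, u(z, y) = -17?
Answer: 1206766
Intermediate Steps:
N(o) = 4 + 2*o² (N(o) = (o² + o²) + 4 = 2*o² + 4 = 4 + 2*o²)
D(C) = 4 + 2*(3 + 2*C²)² (D(C) = 4 + 2*((C² + C*C) + 3)² = 4 + 2*((C² + C²) + 3)² = 4 + 2*(2*C² + 3)² = 4 + 2*(3 + 2*C²)²)
1881892 - D(u(-7, 23)) = 1881892 - (4 + 2*(3 + 2*(-17)²)²) = 1881892 - (4 + 2*(3 + 2*289)²) = 1881892 - (4 + 2*(3 + 578)²) = 1881892 - (4 + 2*581²) = 1881892 - (4 + 2*337561) = 1881892 - (4 + 675122) = 1881892 - 1*675126 = 1881892 - 675126 = 1206766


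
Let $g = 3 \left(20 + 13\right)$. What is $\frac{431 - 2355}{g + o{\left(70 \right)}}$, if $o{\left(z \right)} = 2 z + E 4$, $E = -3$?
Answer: $- \frac{1924}{227} \approx -8.4758$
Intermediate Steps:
$o{\left(z \right)} = -12 + 2 z$ ($o{\left(z \right)} = 2 z - 12 = -12 + 2 z$)
$g = 99$ ($g = 3 \cdot 33 = 99$)
$\frac{431 - 2355}{g + o{\left(70 \right)}} = \frac{431 - 2355}{99 + \left(-12 + 2 \cdot 70\right)} = - \frac{1924}{99 + \left(-12 + 140\right)} = - \frac{1924}{99 + 128} = - \frac{1924}{227}$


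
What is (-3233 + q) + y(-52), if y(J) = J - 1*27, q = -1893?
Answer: -5205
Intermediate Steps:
y(J) = -27 + J (y(J) = J - 27 = -27 + J)
(-3233 + q) + y(-52) = (-3233 - 1893) + (-27 - 52) = -5126 - 79 = -5205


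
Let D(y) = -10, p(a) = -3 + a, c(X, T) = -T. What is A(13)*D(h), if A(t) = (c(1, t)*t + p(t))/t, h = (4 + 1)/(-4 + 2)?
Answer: 1590/13 ≈ 122.31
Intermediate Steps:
h = -5/2 (h = 5/(-2) = 5*(-½) = -5/2 ≈ -2.5000)
A(t) = (-3 + t - t²)/t (A(t) = ((-t)*t + (-3 + t))/t = (-t² + (-3 + t))/t = (-3 + t - t²)/t)
A(13)*D(h) = (1 - 1*13 - 3/13)*(-10) = (1 - 13 - 3*1/13)*(-10) = (1 - 13 - 3/13)*(-10) = -159/13*(-10) = 1590/13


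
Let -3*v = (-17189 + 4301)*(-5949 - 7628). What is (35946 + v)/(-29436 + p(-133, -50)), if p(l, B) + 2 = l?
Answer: 19430282/9857 ≈ 1971.2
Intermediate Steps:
v = -58326792 (v = -(-17189 + 4301)*(-5949 - 7628)/3 = -(-4296)*(-13577) = -⅓*174980376 = -58326792)
p(l, B) = -2 + l
(35946 + v)/(-29436 + p(-133, -50)) = (35946 - 58326792)/(-29436 + (-2 - 133)) = -58290846/(-29436 - 135) = -58290846/(-29571) = -58290846*(-1/29571) = 19430282/9857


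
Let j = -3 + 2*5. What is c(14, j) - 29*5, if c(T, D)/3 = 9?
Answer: -118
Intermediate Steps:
j = 7 (j = -3 + 10 = 7)
c(T, D) = 27 (c(T, D) = 3*9 = 27)
c(14, j) - 29*5 = 27 - 29*5 = 27 - 145 = -118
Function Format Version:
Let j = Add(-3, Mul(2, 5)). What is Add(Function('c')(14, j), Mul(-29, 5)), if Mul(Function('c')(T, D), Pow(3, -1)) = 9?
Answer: -118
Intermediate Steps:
j = 7 (j = Add(-3, 10) = 7)
Function('c')(T, D) = 27 (Function('c')(T, D) = Mul(3, 9) = 27)
Add(Function('c')(14, j), Mul(-29, 5)) = Add(27, Mul(-29, 5)) = Add(27, -145) = -118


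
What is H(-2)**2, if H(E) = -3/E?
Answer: 9/4 ≈ 2.2500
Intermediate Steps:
H(-2)**2 = (-3/(-2))**2 = (-3*(-1/2))**2 = (3/2)**2 = 9/4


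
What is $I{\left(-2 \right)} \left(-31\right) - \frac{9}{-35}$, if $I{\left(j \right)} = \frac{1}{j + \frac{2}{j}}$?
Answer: $\frac{1112}{105} \approx 10.59$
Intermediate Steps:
$I{\left(-2 \right)} \left(-31\right) - \frac{9}{-35} = - \frac{2}{2 + \left(-2\right)^{2}} \left(-31\right) - \frac{9}{-35} = - \frac{2}{2 + 4} \left(-31\right) - - \frac{9}{35} = - \frac{2}{6} \left(-31\right) + \frac{9}{35} = \left(-2\right) \frac{1}{6} \left(-31\right) + \frac{9}{35} = \left(- \frac{1}{3}\right) \left(-31\right) + \frac{9}{35} = \frac{31}{3} + \frac{9}{35} = \frac{1112}{105}$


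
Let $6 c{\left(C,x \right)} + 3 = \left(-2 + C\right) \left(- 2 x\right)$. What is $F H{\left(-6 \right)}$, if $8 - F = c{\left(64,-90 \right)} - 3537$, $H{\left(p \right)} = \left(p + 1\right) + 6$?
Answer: $\frac{3371}{2} \approx 1685.5$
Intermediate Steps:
$c{\left(C,x \right)} = - \frac{1}{2} - \frac{x \left(-2 + C\right)}{3}$ ($c{\left(C,x \right)} = - \frac{1}{2} + \frac{\left(-2 + C\right) \left(- 2 x\right)}{6} = - \frac{1}{2} + \frac{\left(-2\right) x \left(-2 + C\right)}{6} = - \frac{1}{2} - \frac{x \left(-2 + C\right)}{3}$)
$H{\left(p \right)} = 7 + p$ ($H{\left(p \right)} = \left(1 + p\right) + 6 = 7 + p$)
$F = \frac{3371}{2}$ ($F = 8 - \left(\left(- \frac{1}{2} + \frac{2}{3} \left(-90\right) - \frac{64}{3} \left(-90\right)\right) - 3537\right) = 8 - \left(\left(- \frac{1}{2} - 60 + 1920\right) - 3537\right) = 8 - \left(\frac{3719}{2} - 3537\right) = 8 - - \frac{3355}{2} = 8 + \frac{3355}{2} = \frac{3371}{2} \approx 1685.5$)
$F H{\left(-6 \right)} = \frac{3371 \left(7 - 6\right)}{2} = \frac{3371}{2} \cdot 1 = \frac{3371}{2}$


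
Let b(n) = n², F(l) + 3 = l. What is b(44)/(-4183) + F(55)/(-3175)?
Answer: -6364316/13281025 ≈ -0.47920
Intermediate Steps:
F(l) = -3 + l
b(44)/(-4183) + F(55)/(-3175) = 44²/(-4183) + (-3 + 55)/(-3175) = 1936*(-1/4183) + 52*(-1/3175) = -1936/4183 - 52/3175 = -6364316/13281025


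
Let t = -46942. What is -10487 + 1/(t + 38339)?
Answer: -90219662/8603 ≈ -10487.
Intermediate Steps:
-10487 + 1/(t + 38339) = -10487 + 1/(-46942 + 38339) = -10487 + 1/(-8603) = -10487 - 1/8603 = -90219662/8603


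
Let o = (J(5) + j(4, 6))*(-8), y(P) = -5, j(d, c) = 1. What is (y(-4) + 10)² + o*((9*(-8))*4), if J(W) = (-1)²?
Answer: 4633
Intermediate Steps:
J(W) = 1
o = -16 (o = (1 + 1)*(-8) = 2*(-8) = -16)
(y(-4) + 10)² + o*((9*(-8))*4) = (-5 + 10)² - 16*9*(-8)*4 = 5² - (-1152)*4 = 25 - 16*(-288) = 25 + 4608 = 4633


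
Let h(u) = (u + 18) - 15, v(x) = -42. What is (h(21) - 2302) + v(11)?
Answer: -2320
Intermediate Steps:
h(u) = 3 + u (h(u) = (18 + u) - 15 = 3 + u)
(h(21) - 2302) + v(11) = ((3 + 21) - 2302) - 42 = (24 - 2302) - 42 = -2278 - 42 = -2320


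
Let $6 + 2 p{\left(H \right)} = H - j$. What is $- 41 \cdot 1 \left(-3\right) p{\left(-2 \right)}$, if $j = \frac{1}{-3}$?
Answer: $- \frac{943}{2} \approx -471.5$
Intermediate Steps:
$j = - \frac{1}{3} \approx -0.33333$
$p{\left(H \right)} = - \frac{17}{6} + \frac{H}{2}$ ($p{\left(H \right)} = -3 + \frac{H - - \frac{1}{3}}{2} = -3 + \frac{H + \frac{1}{3}}{2} = -3 + \frac{\frac{1}{3} + H}{2} = -3 + \left(\frac{1}{6} + \frac{H}{2}\right) = - \frac{17}{6} + \frac{H}{2}$)
$- 41 \cdot 1 \left(-3\right) p{\left(-2 \right)} = - 41 \cdot 1 \left(-3\right) \left(- \frac{17}{6} + \frac{1}{2} \left(-2\right)\right) = \left(-41\right) \left(-3\right) \left(- \frac{17}{6} - 1\right) = 123 \left(- \frac{23}{6}\right) = - \frac{943}{2}$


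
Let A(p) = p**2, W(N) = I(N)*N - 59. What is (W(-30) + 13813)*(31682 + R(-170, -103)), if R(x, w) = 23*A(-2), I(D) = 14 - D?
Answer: 395077916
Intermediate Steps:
W(N) = -59 + N*(14 - N) (W(N) = (14 - N)*N - 59 = N*(14 - N) - 59 = -59 + N*(14 - N))
R(x, w) = 92 (R(x, w) = 23*(-2)**2 = 23*4 = 92)
(W(-30) + 13813)*(31682 + R(-170, -103)) = ((-59 - 1*(-30)*(-14 - 30)) + 13813)*(31682 + 92) = ((-59 - 1*(-30)*(-44)) + 13813)*31774 = ((-59 - 1320) + 13813)*31774 = (-1379 + 13813)*31774 = 12434*31774 = 395077916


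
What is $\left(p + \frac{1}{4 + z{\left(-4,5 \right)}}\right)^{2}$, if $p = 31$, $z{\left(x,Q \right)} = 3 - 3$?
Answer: $\frac{15625}{16} \approx 976.56$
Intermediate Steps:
$z{\left(x,Q \right)} = 0$
$\left(p + \frac{1}{4 + z{\left(-4,5 \right)}}\right)^{2} = \left(31 + \frac{1}{4 + 0}\right)^{2} = \left(31 + \frac{1}{4}\right)^{2} = \left(\frac{125}{4}\right)^{2} = \frac{15625}{16}$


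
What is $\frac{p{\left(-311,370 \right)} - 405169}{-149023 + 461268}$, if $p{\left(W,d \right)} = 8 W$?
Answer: $- \frac{407657}{312245} \approx -1.3056$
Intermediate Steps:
$\frac{p{\left(-311,370 \right)} - 405169}{-149023 + 461268} = \frac{8 \left(-311\right) - 405169}{-149023 + 461268} = \frac{-2488 - 405169}{312245} = \left(-407657\right) \frac{1}{312245} = - \frac{407657}{312245}$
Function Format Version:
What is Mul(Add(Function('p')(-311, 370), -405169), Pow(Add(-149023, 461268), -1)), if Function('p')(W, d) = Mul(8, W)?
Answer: Rational(-407657, 312245) ≈ -1.3056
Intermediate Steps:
Mul(Add(Function('p')(-311, 370), -405169), Pow(Add(-149023, 461268), -1)) = Mul(Add(Mul(8, -311), -405169), Pow(Add(-149023, 461268), -1)) = Mul(Add(-2488, -405169), Pow(312245, -1)) = Mul(-407657, Rational(1, 312245)) = Rational(-407657, 312245)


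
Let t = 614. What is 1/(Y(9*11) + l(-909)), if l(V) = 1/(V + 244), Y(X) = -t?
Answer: -665/408311 ≈ -0.0016287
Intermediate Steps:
Y(X) = -614 (Y(X) = -1*614 = -614)
l(V) = 1/(244 + V)
1/(Y(9*11) + l(-909)) = 1/(-614 + 1/(244 - 909)) = 1/(-614 + 1/(-665)) = 1/(-614 - 1/665) = 1/(-408311/665) = -665/408311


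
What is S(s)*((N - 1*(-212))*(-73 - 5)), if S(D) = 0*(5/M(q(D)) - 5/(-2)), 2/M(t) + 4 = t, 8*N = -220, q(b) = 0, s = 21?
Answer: 0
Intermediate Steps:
N = -55/2 (N = (⅛)*(-220) = -55/2 ≈ -27.500)
M(t) = 2/(-4 + t)
S(D) = 0 (S(D) = 0*(5/((2/(-4 + 0))) - 5/(-2)) = 0*(5/((2/(-4))) - 5*(-½)) = 0*(5/((2*(-¼))) + 5/2) = 0*(5/(-½) + 5/2) = 0*(5*(-2) + 5/2) = 0*(-10 + 5/2) = 0*(-15/2) = 0)
S(s)*((N - 1*(-212))*(-73 - 5)) = 0*((-55/2 - 1*(-212))*(-73 - 5)) = 0*((-55/2 + 212)*(-78)) = 0*((369/2)*(-78)) = 0*(-14391) = 0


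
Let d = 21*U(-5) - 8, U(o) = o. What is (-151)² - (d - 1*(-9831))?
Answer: 13083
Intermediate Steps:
d = -113 (d = 21*(-5) - 8 = -105 - 8 = -113)
(-151)² - (d - 1*(-9831)) = (-151)² - (-113 - 1*(-9831)) = 22801 - (-113 + 9831) = 22801 - 1*9718 = 22801 - 9718 = 13083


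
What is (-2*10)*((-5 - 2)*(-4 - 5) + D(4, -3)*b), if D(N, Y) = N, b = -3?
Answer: -1020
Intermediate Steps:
(-2*10)*((-5 - 2)*(-4 - 5) + D(4, -3)*b) = (-2*10)*((-5 - 2)*(-4 - 5) + 4*(-3)) = -20*(-7*(-9) - 12) = -20*(63 - 12) = -20*51 = -1020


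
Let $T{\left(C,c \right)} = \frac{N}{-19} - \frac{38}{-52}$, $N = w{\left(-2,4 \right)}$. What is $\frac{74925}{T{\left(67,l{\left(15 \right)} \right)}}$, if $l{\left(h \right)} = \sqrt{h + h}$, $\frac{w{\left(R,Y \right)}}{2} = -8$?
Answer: $\frac{333450}{7} \approx 47636.0$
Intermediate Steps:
$w{\left(R,Y \right)} = -16$ ($w{\left(R,Y \right)} = 2 \left(-8\right) = -16$)
$N = -16$
$l{\left(h \right)} = \sqrt{2} \sqrt{h}$ ($l{\left(h \right)} = \sqrt{2 h} = \sqrt{2} \sqrt{h}$)
$T{\left(C,c \right)} = \frac{777}{494}$ ($T{\left(C,c \right)} = - \frac{16}{-19} - \frac{38}{-52} = \left(-16\right) \left(- \frac{1}{19}\right) - - \frac{19}{26} = \frac{16}{19} + \frac{19}{26} = \frac{777}{494}$)
$\frac{74925}{T{\left(67,l{\left(15 \right)} \right)}} = \frac{74925}{\frac{777}{494}} = 74925 \cdot \frac{494}{777} = \frac{333450}{7}$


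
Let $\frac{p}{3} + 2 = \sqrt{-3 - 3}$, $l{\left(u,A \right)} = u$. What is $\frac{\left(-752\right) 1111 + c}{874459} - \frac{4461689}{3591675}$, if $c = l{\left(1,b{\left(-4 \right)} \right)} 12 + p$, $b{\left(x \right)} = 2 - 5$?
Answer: $- \frac{6902286446801}{3140772528825} + \frac{3 i \sqrt{6}}{874459} \approx -2.1976 + 8.4034 \cdot 10^{-6} i$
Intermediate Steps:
$b{\left(x \right)} = -3$ ($b{\left(x \right)} = 2 - 5 = -3$)
$p = -6 + 3 i \sqrt{6}$ ($p = -6 + 3 \sqrt{-3 - 3} = -6 + 3 \sqrt{-6} = -6 + 3 i \sqrt{6} \approx -6.0 + 7.3485 i$)
$c = 6 + 3 i \sqrt{6}$ ($c = 1 \cdot 12 - \left(6 - 3 i \sqrt{6}\right) = 12 - \left(6 - 3 i \sqrt{6}\right) = 6 + 3 i \sqrt{6} \approx 6.0 + 7.3485 i$)
$\frac{\left(-752\right) 1111 + c}{874459} - \frac{4461689}{3591675} = \frac{\left(-752\right) 1111 + \left(6 + 3 i \sqrt{6}\right)}{874459} - \frac{4461689}{3591675} = \left(-835472 + \left(6 + 3 i \sqrt{6}\right)\right) \frac{1}{874459} - \frac{4461689}{3591675} = \left(-835466 + 3 i \sqrt{6}\right) \frac{1}{874459} - \frac{4461689}{3591675} = \left(- \frac{835466}{874459} + \frac{3 i \sqrt{6}}{874459}\right) - \frac{4461689}{3591675} = - \frac{6902286446801}{3140772528825} + \frac{3 i \sqrt{6}}{874459}$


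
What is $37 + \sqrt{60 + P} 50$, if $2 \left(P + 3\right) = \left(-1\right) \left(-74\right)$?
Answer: $37 + 50 \sqrt{94} \approx 521.77$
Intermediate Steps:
$P = 34$ ($P = -3 + \frac{\left(-1\right) \left(-74\right)}{2} = -3 + \frac{1}{2} \cdot 74 = -3 + 37 = 34$)
$37 + \sqrt{60 + P} 50 = 37 + \sqrt{60 + 34} \cdot 50 = 37 + \sqrt{94} \cdot 50 = 37 + 50 \sqrt{94}$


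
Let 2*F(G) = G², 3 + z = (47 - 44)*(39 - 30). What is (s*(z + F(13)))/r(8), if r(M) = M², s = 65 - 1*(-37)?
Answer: 11067/64 ≈ 172.92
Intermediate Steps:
s = 102 (s = 65 + 37 = 102)
z = 24 (z = -3 + (47 - 44)*(39 - 30) = -3 + 3*9 = -3 + 27 = 24)
F(G) = G²/2
(s*(z + F(13)))/r(8) = (102*(24 + (½)*13²))/(8²) = (102*(24 + (½)*169))/64 = (102*(24 + 169/2))*(1/64) = (102*(217/2))*(1/64) = 11067*(1/64) = 11067/64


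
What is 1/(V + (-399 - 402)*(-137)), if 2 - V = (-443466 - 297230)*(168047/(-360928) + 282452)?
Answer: 45116/9438755872381807 ≈ 4.7799e-12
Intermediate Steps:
V = 9438750921487315/45116 (V = 2 - (-443466 - 297230)*(168047/(-360928) + 282452) = 2 - (-740696)*(168047*(-1/360928) + 282452) = 2 - (-740696)*(-168047/360928 + 282452) = 2 - (-740696)*101944667409/360928 = 2 - 1*(-9438750921397083/45116) = 2 + 9438750921397083/45116 = 9438750921487315/45116 ≈ 2.0921e+11)
1/(V + (-399 - 402)*(-137)) = 1/(9438750921487315/45116 + (-399 - 402)*(-137)) = 1/(9438750921487315/45116 - 801*(-137)) = 1/(9438750921487315/45116 + 109737) = 1/(9438755872381807/45116) = 45116/9438755872381807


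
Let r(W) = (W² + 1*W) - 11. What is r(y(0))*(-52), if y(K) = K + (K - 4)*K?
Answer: 572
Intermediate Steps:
y(K) = K + K*(-4 + K) (y(K) = K + (-4 + K)*K = K + K*(-4 + K))
r(W) = -11 + W + W² (r(W) = (W² + W) - 11 = (W + W²) - 11 = -11 + W + W²)
r(y(0))*(-52) = (-11 + 0*(-3 + 0) + (0*(-3 + 0))²)*(-52) = (-11 + 0*(-3) + (0*(-3))²)*(-52) = (-11 + 0 + 0²)*(-52) = (-11 + 0 + 0)*(-52) = -11*(-52) = 572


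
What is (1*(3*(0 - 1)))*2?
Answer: -6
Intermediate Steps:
(1*(3*(0 - 1)))*2 = (1*(3*(-1)))*2 = (1*(-3))*2 = -3*2 = -6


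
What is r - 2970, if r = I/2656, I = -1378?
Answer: -3944849/1328 ≈ -2970.5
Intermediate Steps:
r = -689/1328 (r = -1378/2656 = -1378*1/2656 = -689/1328 ≈ -0.51883)
r - 2970 = -689/1328 - 2970 = -3944849/1328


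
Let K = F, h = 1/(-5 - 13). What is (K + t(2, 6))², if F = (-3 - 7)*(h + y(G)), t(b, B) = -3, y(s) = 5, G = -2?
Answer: 222784/81 ≈ 2750.4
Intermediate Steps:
h = -1/18 (h = 1/(-18) = -1/18 ≈ -0.055556)
F = -445/9 (F = (-3 - 7)*(-1/18 + 5) = -10*89/18 = -445/9 ≈ -49.444)
K = -445/9 ≈ -49.444
(K + t(2, 6))² = (-445/9 - 3)² = (-472/9)² = 222784/81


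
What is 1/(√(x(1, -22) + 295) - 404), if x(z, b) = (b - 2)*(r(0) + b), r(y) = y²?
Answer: -404/162393 - √823/162393 ≈ -0.0026645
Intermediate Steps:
x(z, b) = b*(-2 + b) (x(z, b) = (b - 2)*(0² + b) = (-2 + b)*(0 + b) = (-2 + b)*b = b*(-2 + b))
1/(√(x(1, -22) + 295) - 404) = 1/(√(-22*(-2 - 22) + 295) - 404) = 1/(√(-22*(-24) + 295) - 404) = 1/(√(528 + 295) - 404) = 1/(√823 - 404) = 1/(-404 + √823)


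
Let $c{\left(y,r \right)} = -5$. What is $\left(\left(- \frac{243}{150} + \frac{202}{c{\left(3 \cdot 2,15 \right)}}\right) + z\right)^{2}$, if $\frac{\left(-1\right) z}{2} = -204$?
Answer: $\frac{334853401}{2500} \approx 1.3394 \cdot 10^{5}$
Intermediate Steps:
$z = 408$ ($z = \left(-2\right) \left(-204\right) = 408$)
$\left(\left(- \frac{243}{150} + \frac{202}{c{\left(3 \cdot 2,15 \right)}}\right) + z\right)^{2} = \left(\left(- \frac{243}{150} + \frac{202}{-5}\right) + 408\right)^{2} = \left(\left(\left(-243\right) \frac{1}{150} + 202 \left(- \frac{1}{5}\right)\right) + 408\right)^{2} = \left(\left(- \frac{81}{50} - \frac{202}{5}\right) + 408\right)^{2} = \left(- \frac{2101}{50} + 408\right)^{2} = \left(\frac{18299}{50}\right)^{2} = \frac{334853401}{2500}$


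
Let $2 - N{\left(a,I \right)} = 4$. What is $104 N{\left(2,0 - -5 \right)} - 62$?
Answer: $-270$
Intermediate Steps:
$N{\left(a,I \right)} = -2$ ($N{\left(a,I \right)} = 2 - 4 = -2$)
$104 N{\left(2,0 - -5 \right)} - 62 = 104 \left(-2\right) - 62 = -208 - 62 = -270$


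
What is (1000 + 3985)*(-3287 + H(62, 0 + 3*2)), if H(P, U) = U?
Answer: -16355785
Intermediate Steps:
(1000 + 3985)*(-3287 + H(62, 0 + 3*2)) = (1000 + 3985)*(-3287 + (0 + 3*2)) = 4985*(-3287 + (0 + 6)) = 4985*(-3287 + 6) = 4985*(-3281) = -16355785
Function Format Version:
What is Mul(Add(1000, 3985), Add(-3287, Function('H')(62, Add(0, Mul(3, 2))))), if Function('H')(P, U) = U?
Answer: -16355785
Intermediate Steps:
Mul(Add(1000, 3985), Add(-3287, Function('H')(62, Add(0, Mul(3, 2))))) = Mul(Add(1000, 3985), Add(-3287, Add(0, Mul(3, 2)))) = Mul(4985, Add(-3287, Add(0, 6))) = Mul(4985, Add(-3287, 6)) = Mul(4985, -3281) = -16355785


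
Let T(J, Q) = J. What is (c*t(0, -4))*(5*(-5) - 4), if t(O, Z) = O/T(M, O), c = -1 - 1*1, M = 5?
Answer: 0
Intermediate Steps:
c = -2 (c = -1 - 1 = -2)
t(O, Z) = O/5
(c*t(0, -4))*(5*(-5) - 4) = (-2*0/5)*(5*(-5) - 4) = (-2*0)*(-25 - 4) = 0*(-29) = 0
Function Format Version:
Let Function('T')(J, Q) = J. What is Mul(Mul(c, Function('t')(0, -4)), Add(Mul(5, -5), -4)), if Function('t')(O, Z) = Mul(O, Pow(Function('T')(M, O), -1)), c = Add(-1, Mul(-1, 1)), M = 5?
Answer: 0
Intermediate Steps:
c = -2 (c = Add(-1, -1) = -2)
Function('t')(O, Z) = Mul(Rational(1, 5), O) (Function('t')(O, Z) = Mul(O, Pow(5, -1)) = Mul(O, Rational(1, 5)) = Mul(Rational(1, 5), O))
Mul(Mul(c, Function('t')(0, -4)), Add(Mul(5, -5), -4)) = Mul(Mul(-2, Mul(Rational(1, 5), 0)), Add(Mul(5, -5), -4)) = Mul(Mul(-2, 0), Add(-25, -4)) = Mul(0, -29) = 0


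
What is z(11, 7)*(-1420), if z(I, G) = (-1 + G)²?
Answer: -51120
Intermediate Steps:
z(11, 7)*(-1420) = (-1 + 7)²*(-1420) = 6²*(-1420) = 36*(-1420) = -51120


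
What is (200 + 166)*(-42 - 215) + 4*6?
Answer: -94038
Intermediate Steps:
(200 + 166)*(-42 - 215) + 4*6 = 366*(-257) + 24 = -94062 + 24 = -94038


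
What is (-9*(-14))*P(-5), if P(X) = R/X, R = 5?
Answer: -126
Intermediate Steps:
P(X) = 5/X
(-9*(-14))*P(-5) = (-9*(-14))*(5/(-5)) = 126*(5*(-1/5)) = 126*(-1) = -126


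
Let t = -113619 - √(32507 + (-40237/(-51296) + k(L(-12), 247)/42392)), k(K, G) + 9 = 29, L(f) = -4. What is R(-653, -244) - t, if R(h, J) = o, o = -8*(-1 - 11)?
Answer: 113715 + √3063558338106647486/9707768 ≈ 1.1390e+5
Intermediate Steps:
o = 96 (o = -8*(-12) = 96)
k(K, G) = 20 (k(K, G) = -9 + 29 = 20)
R(h, J) = 96
t = -113619 - √3063558338106647486/9707768 (t = -113619 - √(32507 + (-40237/(-51296) + 20/42392)) = -113619 - √(32507 + (-40237*(-1/51296) + 20*(1/42392))) = -113619 - √(32507 + (40237/51296 + 5/10598)) = -113619 - √(32507 + 30477729/38831072) = -113619 - √(1262312135233/38831072) = -113619 - √3063558338106647486/9707768 ≈ -1.1380e+5)
R(-653, -244) - t = 96 - (-113619 - √3063558338106647486/9707768) = 96 + (113619 + √3063558338106647486/9707768) = 113715 + √3063558338106647486/9707768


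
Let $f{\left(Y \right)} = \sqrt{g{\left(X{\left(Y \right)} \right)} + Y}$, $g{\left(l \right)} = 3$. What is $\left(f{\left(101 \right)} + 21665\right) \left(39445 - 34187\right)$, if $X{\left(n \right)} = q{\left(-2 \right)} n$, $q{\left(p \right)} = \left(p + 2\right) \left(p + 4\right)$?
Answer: $113914570 + 10516 \sqrt{26} \approx 1.1397 \cdot 10^{8}$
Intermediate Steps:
$q{\left(p \right)} = \left(2 + p\right) \left(4 + p\right)$
$X{\left(n \right)} = 0$ ($X{\left(n \right)} = \left(8 + \left(-2\right)^{2} + 6 \left(-2\right)\right) n = \left(8 + 4 - 12\right) n = 0 n = 0$)
$f{\left(Y \right)} = \sqrt{3 + Y}$
$\left(f{\left(101 \right)} + 21665\right) \left(39445 - 34187\right) = \left(\sqrt{3 + 101} + 21665\right) \left(39445 - 34187\right) = \left(\sqrt{104} + 21665\right) 5258 = \left(2 \sqrt{26} + 21665\right) 5258 = \left(21665 + 2 \sqrt{26}\right) 5258 = 113914570 + 10516 \sqrt{26}$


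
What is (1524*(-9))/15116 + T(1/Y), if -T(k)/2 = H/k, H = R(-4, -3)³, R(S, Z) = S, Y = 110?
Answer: 53204891/3779 ≈ 14079.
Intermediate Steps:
H = -64 (H = (-4)³ = -64)
T(k) = 128/k (T(k) = -(-128)/k = 128/k)
(1524*(-9))/15116 + T(1/Y) = (1524*(-9))/15116 + 128/(1/110) = -13716*1/15116 + 128/(1/110) = -3429/3779 + 128*110 = -3429/3779 + 14080 = 53204891/3779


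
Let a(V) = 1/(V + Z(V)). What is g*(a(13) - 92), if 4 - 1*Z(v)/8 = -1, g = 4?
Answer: -19500/53 ≈ -367.92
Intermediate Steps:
Z(v) = 40 (Z(v) = 32 - 8*(-1) = 32 + 8 = 40)
a(V) = 1/(40 + V) (a(V) = 1/(V + 40) = 1/(40 + V))
g*(a(13) - 92) = 4*(1/(40 + 13) - 92) = 4*(1/53 - 92) = 4*(-4875/53) = -19500/53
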